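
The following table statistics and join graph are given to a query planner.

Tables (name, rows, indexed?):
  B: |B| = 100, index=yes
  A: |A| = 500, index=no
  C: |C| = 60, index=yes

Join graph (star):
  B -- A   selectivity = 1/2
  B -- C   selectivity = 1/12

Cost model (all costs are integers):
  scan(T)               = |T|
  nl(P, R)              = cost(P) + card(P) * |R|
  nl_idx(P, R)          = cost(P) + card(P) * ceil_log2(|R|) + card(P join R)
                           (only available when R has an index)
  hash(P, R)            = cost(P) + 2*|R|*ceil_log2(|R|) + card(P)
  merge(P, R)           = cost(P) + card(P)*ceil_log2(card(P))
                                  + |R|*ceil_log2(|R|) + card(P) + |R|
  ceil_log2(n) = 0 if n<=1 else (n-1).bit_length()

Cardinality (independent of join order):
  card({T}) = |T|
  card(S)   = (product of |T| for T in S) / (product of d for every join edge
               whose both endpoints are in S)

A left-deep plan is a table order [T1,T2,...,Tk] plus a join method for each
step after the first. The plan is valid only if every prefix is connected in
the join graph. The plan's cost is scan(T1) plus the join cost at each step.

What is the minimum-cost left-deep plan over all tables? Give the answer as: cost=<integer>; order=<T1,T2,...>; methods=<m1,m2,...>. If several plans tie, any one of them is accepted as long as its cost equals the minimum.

cost=10420; order=B,C,A; methods=hash,hash

Selinger DP (subsets sized 1..n):
  {B}: scan cost=100, card=100
  {A}: scan cost=500, card=500
  {C}: scan cost=60, card=60
  {AB}: card=25000; try (B,hash)→2400, (A,merge)→5900, (B,merge)→6300, (A,hash)→9200, (B,nl_idx)→29000, (A,nl)→50100 …(+1); best=2400 via (B,hash)
  {BC}: card=500; try (C,hash)→920, (B,nl_idx)→980, (C,nl_idx)→1200, (B,merge)→1280, (C,merge)→1320, (B,hash)→1520 …(+2); best=920 via (C,hash)
  {ABC}: card=125000; try (A,hash)→10420, (A,merge)→10920, (C,hash)→28120, (A,nl)→250920, (C,nl_idx)→277400, (C,merge)→402820 …(+1); best=10420 via (A,hash)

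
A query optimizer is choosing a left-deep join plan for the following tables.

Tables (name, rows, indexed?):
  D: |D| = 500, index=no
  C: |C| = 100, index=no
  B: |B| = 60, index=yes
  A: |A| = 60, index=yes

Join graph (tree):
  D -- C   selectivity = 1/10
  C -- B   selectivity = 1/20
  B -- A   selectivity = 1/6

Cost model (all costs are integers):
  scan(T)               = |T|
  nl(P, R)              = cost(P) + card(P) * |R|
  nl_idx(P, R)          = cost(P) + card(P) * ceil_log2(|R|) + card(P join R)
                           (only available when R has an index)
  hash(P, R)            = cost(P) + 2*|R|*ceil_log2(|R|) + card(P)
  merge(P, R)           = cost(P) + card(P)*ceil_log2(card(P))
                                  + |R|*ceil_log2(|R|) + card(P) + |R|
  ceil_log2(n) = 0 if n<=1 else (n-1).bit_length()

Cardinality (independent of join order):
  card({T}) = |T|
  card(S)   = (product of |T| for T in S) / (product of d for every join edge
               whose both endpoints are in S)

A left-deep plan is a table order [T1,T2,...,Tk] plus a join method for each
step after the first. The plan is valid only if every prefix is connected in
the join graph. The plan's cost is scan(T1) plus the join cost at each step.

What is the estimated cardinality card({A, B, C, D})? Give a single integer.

Tables in S: A(60), B(60), C(100), D(500)
Edges inside S: D-C(d=10), C-B(d=20), B-A(d=6)
numerator = 60 * 60 * 100 * 500 = 180000000
denominator = 10 * 20 * 6 = 1200
card(S) = 180000000 / 1200 = 150000

150000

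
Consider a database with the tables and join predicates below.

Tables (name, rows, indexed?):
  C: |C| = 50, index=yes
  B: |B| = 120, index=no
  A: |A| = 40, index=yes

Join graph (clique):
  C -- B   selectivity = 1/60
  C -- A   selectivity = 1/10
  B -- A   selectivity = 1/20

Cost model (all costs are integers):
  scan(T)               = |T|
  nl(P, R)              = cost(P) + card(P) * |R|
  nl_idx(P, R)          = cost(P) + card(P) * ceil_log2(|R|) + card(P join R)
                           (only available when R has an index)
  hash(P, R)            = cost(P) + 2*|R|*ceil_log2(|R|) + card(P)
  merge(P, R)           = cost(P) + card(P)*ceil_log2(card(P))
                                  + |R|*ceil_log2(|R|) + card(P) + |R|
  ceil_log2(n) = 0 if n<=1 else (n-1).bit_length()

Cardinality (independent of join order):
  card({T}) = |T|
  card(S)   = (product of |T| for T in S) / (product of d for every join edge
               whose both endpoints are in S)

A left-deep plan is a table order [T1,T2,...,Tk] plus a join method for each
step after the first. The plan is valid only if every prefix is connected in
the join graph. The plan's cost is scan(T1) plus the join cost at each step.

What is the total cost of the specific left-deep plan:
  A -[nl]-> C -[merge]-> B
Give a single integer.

step 1: scan A: cost=40, card=40
step 2: join C via nl
    card(P join C) = 40*50/(10) = 200
    cost = 40 + 40*50 = 2040
step 3: join B via merge
    card(P join B) = 200*120/(60*20) = 20
    cost = 2040 + 200*8 + 120*7 + 200 + 120 = 4800

4800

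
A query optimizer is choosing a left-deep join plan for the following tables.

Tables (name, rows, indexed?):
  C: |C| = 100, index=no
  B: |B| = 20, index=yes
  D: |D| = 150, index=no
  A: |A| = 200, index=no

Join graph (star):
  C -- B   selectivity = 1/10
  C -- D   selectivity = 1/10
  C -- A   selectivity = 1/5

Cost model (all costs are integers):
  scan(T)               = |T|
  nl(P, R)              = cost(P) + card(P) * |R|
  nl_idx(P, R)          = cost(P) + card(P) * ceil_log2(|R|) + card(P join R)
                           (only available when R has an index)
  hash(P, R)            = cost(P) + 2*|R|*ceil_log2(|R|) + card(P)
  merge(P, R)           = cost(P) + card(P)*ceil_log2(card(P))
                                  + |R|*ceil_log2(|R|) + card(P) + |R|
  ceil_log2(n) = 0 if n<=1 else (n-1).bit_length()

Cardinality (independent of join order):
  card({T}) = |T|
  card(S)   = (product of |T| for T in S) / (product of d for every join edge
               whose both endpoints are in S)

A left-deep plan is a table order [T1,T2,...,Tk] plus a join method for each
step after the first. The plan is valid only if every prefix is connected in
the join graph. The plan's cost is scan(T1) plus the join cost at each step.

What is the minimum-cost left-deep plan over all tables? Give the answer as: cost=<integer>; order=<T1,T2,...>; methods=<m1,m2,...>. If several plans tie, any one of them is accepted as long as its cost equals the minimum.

Selinger DP (subsets sized 1..n):
  {C}: scan cost=100, card=100
  {B}: scan cost=20, card=20
  {D}: scan cost=150, card=150
  {A}: scan cost=200, card=200
  {BC}: card=200; try (B,hash)→400, (B,nl_idx)→800, (C,merge)→940, (B,merge)→1020, (C,hash)→1440, (C,nl)→2020 …(+1); best=400 via (B,hash)
  {CD}: card=1500; try (C,hash)→1700, (D,merge)→2250, (C,merge)→2300, (D,hash)→2600, (D,nl)→15100, (C,nl)→15150; best=1700 via (C,hash)
  {AC}: card=4000; try (C,hash)→1800, (A,merge)→2700, (C,merge)→2800, (A,hash)→3400, (A,nl)→20100, (C,nl)→20200; best=1800 via (C,hash)
  {BCD}: card=3000; try (D,hash)→3000, (B,hash)→3400, (D,merge)→3550, (B,nl_idx)→12200, (B,merge)→19820, (D,nl)→30400 …(+1); best=3000 via (D,hash)
  {ABC}: card=8000; try (A,hash)→3800, (A,merge)→4000, (B,hash)→6000, (B,nl_idx)→29800, (A,nl)→40400, (B,merge)→53920 …(+1); best=3800 via (A,hash)
  {ACD}: card=60000; try (A,hash)→6400, (D,hash)→8200, (A,merge)→21500, (D,merge)→55150, (A,nl)→301700, (D,nl)→601800; best=6400 via (A,hash)
  {ABCD}: card=120000; try (A,hash)→9200, (D,hash)→14200, (A,merge)→43800, (B,hash)→66600, (D,merge)→117150, (B,nl_idx)→426400 …(+4); best=9200 via (A,hash)

cost=9200; order=C,B,D,A; methods=hash,hash,hash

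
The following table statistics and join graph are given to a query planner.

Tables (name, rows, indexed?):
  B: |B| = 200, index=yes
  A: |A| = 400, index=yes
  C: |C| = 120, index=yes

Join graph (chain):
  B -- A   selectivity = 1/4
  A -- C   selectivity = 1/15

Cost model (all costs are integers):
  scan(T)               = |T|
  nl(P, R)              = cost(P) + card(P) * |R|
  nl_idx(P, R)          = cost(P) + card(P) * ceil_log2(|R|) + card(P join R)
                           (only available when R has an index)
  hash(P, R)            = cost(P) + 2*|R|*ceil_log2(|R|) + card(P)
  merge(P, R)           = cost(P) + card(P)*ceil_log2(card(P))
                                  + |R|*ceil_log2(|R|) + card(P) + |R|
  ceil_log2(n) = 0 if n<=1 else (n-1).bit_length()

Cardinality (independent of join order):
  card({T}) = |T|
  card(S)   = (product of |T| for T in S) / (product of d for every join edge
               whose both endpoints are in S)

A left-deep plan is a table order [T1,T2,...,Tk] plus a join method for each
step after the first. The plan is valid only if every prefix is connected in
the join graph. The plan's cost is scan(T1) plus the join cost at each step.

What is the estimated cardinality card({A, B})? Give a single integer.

20000

Tables in S: A(400), B(200)
Edges inside S: B-A(d=4)
numerator = 400 * 200 = 80000
denominator = 4 = 4
card(S) = 80000 / 4 = 20000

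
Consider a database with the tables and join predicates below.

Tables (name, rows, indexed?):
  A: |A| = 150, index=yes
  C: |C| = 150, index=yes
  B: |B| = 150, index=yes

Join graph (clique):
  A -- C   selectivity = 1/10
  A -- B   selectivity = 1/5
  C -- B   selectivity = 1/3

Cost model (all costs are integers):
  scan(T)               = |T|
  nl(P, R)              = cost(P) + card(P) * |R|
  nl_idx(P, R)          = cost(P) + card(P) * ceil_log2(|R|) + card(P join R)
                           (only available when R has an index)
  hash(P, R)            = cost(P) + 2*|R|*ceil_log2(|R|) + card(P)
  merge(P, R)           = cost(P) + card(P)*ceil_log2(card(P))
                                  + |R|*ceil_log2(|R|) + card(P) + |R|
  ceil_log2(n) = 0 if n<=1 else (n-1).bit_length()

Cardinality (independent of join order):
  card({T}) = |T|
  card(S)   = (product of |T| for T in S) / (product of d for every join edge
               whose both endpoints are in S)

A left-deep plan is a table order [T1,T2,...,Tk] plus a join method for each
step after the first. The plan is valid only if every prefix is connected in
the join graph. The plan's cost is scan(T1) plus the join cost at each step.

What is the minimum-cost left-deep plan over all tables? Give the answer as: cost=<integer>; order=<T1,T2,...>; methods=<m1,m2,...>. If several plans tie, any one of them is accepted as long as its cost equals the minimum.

cost=7350; order=A,C,B; methods=hash,hash

Selinger DP (subsets sized 1..n):
  {A}: scan cost=150, card=150
  {C}: scan cost=150, card=150
  {B}: scan cost=150, card=150
  {AC}: card=2250; try (C,hash)→2700, (A,hash)→2700, (C,merge)→2850, (A,merge)→2850, (C,nl_idx)→3600, (A,nl_idx)→3600 …(+2); best=2700 via (C,hash)
  {AB}: card=4500; try (B,hash)→2700, (A,hash)→2700, (B,merge)→2850, (A,merge)→2850, (B,nl_idx)→5850, (A,nl_idx)→5850 …(+2); best=2700 via (B,hash)
  {BC}: card=7500; try (C,hash)→2700, (B,hash)→2700, (C,merge)→2850, (B,merge)→2850, (C,nl_idx)→8850, (B,nl_idx)→8850 …(+2); best=2700 via (C,hash)
  {ABC}: card=22500; try (B,hash)→7350, (C,hash)→9600, (A,hash)→12600, (B,merge)→33300, (B,nl_idx)→43200, (C,nl_idx)→61200 …(+6); best=7350 via (B,hash)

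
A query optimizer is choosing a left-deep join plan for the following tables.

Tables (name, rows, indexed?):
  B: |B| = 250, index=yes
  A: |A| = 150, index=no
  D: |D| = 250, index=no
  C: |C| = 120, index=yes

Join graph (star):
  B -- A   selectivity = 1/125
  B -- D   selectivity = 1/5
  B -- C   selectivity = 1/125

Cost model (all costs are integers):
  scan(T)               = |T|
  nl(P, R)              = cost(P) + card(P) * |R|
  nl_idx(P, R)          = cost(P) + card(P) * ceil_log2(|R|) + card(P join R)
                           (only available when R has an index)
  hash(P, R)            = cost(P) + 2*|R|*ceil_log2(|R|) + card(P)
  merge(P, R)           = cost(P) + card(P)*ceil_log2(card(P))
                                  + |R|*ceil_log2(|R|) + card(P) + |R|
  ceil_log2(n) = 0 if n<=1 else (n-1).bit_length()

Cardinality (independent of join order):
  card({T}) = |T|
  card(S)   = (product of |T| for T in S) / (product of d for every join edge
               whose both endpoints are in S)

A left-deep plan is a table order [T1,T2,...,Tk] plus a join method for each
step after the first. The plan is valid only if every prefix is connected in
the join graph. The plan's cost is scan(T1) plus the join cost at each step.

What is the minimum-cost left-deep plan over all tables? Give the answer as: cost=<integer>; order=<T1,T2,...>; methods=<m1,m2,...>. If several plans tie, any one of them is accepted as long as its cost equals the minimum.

Selinger DP (subsets sized 1..n):
  {B}: scan cost=250, card=250
  {A}: scan cost=150, card=150
  {D}: scan cost=250, card=250
  {C}: scan cost=120, card=120
  {AB}: card=300; try (B,nl_idx)→1650, (A,hash)→2900, (B,merge)→3750, (A,merge)→3850, (B,hash)→4300, (B,nl)→37650 …(+1); best=1650 via (B,nl_idx)
  {BD}: card=12500; try (D,hash)→4500, (B,hash)→4500, (D,merge)→4750, (B,merge)→4750, (B,nl_idx)→14750, (D,nl)→62750 …(+1); best=4500 via (D,hash)
  {BC}: card=240; try (B,nl_idx)→1320, (C,hash)→2180, (C,nl_idx)→2240, (B,merge)→3330, (C,merge)→3460, (B,hash)→4240 …(+2); best=1320 via (B,nl_idx)
  {ABD}: card=15000; try (D,hash)→5950, (D,merge)→6900, (A,hash)→19400, (D,nl)→76650, (A,merge)→193350, (A,nl)→1879500; best=5950 via (D,hash)
  {ABC}: card=288; try (C,hash)→3630, (A,hash)→3960, (C,nl_idx)→4038, (A,merge)→4830, (C,merge)→5610, (A,nl)→37320 …(+1); best=3630 via (C,hash)
  {BCD}: card=12000; try (D,hash)→5560, (D,merge)→5730, (C,hash)→18680, (D,nl)→61320, (C,nl_idx)→104000, (C,merge)→192960 …(+1); best=5560 via (D,hash)
  {ABCD}: card=14400; try (D,hash)→7918, (D,merge)→8760, (A,hash)→19960, (C,hash)→22630, (D,nl)→75630, (C,nl_idx)→125350 …(+4); best=7918 via (D,hash)

cost=7918; order=A,B,C,D; methods=nl_idx,hash,hash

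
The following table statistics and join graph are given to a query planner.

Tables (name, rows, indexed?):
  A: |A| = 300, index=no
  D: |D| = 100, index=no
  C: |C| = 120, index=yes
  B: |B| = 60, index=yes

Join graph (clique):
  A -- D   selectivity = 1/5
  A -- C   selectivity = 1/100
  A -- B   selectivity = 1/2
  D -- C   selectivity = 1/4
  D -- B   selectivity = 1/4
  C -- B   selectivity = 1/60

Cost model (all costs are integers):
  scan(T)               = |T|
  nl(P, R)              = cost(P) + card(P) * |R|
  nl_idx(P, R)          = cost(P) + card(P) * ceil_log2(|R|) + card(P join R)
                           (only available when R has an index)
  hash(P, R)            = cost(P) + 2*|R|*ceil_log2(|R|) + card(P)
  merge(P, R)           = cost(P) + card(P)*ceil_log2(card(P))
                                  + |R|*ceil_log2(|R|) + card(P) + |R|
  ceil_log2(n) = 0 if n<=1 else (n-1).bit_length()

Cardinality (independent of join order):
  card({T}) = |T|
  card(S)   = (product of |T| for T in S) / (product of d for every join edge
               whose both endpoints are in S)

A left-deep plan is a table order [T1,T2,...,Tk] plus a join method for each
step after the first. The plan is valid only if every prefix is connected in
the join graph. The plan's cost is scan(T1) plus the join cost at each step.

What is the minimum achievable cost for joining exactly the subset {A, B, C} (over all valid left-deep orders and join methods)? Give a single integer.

3360

Selinger DP over subsets of {A,B,C}:
  {A}: scan cost=300, card=300
  {C}: scan cost=120, card=120
  {B}: scan cost=60, card=60
  {AC}: card=360; try (C,hash)→2280, (C,nl_idx)→2760, (A,merge)→4080, (C,merge)→4260, (A,hash)→5640, (A,nl)→36120 …(+1); best=2280 via (C,hash)
  {AB}: card=9000; try (B,hash)→1320, (A,merge)→3480, (B,merge)→3720, (A,hash)→5520, (B,nl_idx)→11100, (A,nl)→18060 …(+1); best=1320 via (B,hash)
  {BC}: card=120; try (C,nl_idx)→600, (B,hash)→960, (B,nl_idx)→960, (C,merge)→1440, (B,merge)→1500, (C,hash)→1800 …(+2); best=600 via (C,nl_idx)
  {ABC}: card=180; try (B,hash)→3360, (A,merge)→4560, (B,nl_idx)→4620, (A,hash)→6120, (B,merge)→6300, (C,hash)→12000 …(+5); best=3360 via (B,hash)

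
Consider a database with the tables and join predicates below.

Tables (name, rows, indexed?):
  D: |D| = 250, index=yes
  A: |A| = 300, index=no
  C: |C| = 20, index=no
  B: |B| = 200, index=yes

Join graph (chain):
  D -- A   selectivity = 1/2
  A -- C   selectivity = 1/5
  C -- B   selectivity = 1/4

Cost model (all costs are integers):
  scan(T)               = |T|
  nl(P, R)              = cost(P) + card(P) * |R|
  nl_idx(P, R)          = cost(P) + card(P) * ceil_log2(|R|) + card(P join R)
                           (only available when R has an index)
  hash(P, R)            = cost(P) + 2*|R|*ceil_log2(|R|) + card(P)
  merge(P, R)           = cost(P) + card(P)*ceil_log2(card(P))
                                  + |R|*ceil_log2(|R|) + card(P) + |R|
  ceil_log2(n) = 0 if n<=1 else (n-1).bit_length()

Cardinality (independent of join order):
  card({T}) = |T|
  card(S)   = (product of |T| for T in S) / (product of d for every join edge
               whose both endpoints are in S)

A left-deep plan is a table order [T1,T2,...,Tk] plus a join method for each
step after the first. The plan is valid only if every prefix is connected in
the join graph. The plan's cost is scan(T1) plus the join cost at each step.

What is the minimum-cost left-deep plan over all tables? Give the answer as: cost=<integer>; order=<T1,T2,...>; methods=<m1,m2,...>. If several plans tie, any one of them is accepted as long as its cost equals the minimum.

Selinger DP (subsets sized 1..n):
  {D}: scan cost=250, card=250
  {A}: scan cost=300, card=300
  {C}: scan cost=20, card=20
  {B}: scan cost=200, card=200
  {AD}: card=37500; try (D,hash)→4600, (A,merge)→5500, (D,merge)→5550, (A,hash)→5900, (D,nl_idx)→40200, (A,nl)→75250 …(+1); best=4600 via (D,hash)
  {AC}: card=1200; try (C,hash)→800, (A,merge)→3140, (C,merge)→3420, (A,hash)→5440, (A,nl)→6020, (C,nl)→6300; best=800 via (C,hash)
  {BC}: card=1000; try (C,hash)→600, (B,nl_idx)→1180, (B,merge)→1940, (C,merge)→2120, (B,hash)→3240, (B,nl)→4020 …(+1); best=600 via (C,hash)
  {ACD}: card=150000; try (D,hash)→6000, (D,merge)→17450, (C,hash)→42300, (D,nl_idx)→160400, (D,nl)→300800, (C,merge)→642220 …(+1); best=6000 via (D,hash)
  {ABC}: card=60000; try (B,hash)→5200, (A,hash)→7000, (A,merge)→14600, (B,merge)→17000, (B,nl_idx)→70400, (B,nl)→240800 …(+1); best=5200 via (B,hash)
  {ABCD}: card=7500000; try (D,hash)→69200, (B,hash)→159200, (D,merge)→1027450, (B,merge)→2857800, (D,nl_idx)→7985200, (B,nl_idx)→8706000 …(+2); best=69200 via (D,hash)

cost=69200; order=A,C,B,D; methods=hash,hash,hash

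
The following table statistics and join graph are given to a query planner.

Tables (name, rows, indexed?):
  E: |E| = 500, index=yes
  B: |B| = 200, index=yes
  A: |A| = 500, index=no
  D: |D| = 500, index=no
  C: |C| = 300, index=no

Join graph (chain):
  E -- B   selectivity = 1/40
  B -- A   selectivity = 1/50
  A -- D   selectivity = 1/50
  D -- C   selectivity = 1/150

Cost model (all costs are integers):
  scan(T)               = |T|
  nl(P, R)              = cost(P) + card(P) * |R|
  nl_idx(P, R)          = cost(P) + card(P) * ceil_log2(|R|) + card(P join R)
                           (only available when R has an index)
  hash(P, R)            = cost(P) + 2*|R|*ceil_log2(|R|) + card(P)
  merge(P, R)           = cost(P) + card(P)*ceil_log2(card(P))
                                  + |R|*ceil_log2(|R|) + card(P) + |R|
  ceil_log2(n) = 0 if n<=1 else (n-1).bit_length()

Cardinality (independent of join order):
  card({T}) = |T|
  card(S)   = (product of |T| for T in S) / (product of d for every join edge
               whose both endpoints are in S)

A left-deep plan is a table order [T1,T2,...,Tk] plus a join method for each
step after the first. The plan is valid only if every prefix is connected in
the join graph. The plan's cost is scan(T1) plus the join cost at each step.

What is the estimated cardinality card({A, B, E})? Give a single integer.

25000

Tables in S: A(500), B(200), E(500)
Edges inside S: E-B(d=40), B-A(d=50)
numerator = 500 * 200 * 500 = 50000000
denominator = 40 * 50 = 2000
card(S) = 50000000 / 2000 = 25000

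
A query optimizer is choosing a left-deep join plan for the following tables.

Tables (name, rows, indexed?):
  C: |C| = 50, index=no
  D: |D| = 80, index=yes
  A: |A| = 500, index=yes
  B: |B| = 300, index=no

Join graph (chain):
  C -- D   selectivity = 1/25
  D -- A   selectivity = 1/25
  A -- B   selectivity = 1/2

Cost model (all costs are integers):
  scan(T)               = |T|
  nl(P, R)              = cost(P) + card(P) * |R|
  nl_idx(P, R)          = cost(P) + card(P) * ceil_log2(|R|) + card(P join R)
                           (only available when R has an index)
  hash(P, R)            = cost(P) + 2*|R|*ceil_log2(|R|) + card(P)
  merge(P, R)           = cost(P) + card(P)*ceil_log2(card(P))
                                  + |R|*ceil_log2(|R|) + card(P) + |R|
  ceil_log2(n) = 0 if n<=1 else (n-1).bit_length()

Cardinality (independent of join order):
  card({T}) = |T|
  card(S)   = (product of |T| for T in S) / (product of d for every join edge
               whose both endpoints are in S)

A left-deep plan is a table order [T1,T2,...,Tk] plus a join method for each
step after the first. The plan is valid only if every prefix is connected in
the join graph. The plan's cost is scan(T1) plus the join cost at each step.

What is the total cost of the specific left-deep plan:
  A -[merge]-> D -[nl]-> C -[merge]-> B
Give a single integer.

130740

step 1: scan A: cost=500, card=500
step 2: join D via merge
    card(P join D) = 500*80/(25) = 1600
    cost = 500 + 500*9 + 80*7 + 500 + 80 = 6140
step 3: join C via nl
    card(P join C) = 1600*50/(25) = 3200
    cost = 6140 + 1600*50 = 86140
step 4: join B via merge
    card(P join B) = 3200*300/(2) = 480000
    cost = 86140 + 3200*12 + 300*9 + 3200 + 300 = 130740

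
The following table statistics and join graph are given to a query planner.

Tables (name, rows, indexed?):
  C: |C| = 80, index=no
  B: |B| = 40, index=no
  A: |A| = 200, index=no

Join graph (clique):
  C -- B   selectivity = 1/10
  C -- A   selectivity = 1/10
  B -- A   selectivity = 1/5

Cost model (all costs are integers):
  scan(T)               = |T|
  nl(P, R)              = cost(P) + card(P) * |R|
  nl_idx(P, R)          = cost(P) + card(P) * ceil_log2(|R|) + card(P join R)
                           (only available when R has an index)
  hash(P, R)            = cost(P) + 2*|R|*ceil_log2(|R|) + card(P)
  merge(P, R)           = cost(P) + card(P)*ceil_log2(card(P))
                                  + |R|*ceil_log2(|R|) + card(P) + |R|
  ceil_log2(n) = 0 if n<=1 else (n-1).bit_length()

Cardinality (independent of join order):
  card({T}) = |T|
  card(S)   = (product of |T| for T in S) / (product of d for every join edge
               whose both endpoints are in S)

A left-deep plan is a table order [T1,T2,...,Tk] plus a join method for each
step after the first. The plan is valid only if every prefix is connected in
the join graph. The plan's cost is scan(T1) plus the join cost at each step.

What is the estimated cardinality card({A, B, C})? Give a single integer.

1280

Tables in S: A(200), B(40), C(80)
Edges inside S: C-B(d=10), C-A(d=10), B-A(d=5)
numerator = 200 * 40 * 80 = 640000
denominator = 10 * 10 * 5 = 500
card(S) = 640000 / 500 = 1280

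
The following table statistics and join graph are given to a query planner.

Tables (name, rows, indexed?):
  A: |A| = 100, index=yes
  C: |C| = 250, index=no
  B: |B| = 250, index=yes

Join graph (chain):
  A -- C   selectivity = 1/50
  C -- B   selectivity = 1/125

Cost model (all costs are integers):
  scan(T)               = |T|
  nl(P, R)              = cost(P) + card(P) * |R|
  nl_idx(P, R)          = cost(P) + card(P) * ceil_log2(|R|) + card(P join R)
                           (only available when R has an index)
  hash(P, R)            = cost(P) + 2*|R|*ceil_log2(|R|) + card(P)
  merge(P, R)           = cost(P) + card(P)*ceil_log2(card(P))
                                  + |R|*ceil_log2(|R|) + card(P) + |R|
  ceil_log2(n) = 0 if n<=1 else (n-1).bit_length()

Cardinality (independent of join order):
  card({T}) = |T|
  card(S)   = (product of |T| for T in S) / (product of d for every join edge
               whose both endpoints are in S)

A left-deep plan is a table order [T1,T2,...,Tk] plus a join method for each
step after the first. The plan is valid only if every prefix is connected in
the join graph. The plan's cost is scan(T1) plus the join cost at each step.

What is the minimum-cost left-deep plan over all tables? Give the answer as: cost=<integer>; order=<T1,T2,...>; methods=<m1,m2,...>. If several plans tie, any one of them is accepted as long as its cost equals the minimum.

Selinger DP (subsets sized 1..n):
  {A}: scan cost=100, card=100
  {C}: scan cost=250, card=250
  {B}: scan cost=250, card=250
  {AC}: card=500; try (A,hash)→1900, (A,nl_idx)→2500, (C,merge)→3150, (A,merge)→3300, (C,hash)→4200, (C,nl)→25100 …(+1); best=1900 via (A,hash)
  {BC}: card=500; try (B,nl_idx)→2750, (C,hash)→4500, (B,hash)→4500, (C,merge)→4750, (B,merge)→4750, (C,nl)→62750 …(+1); best=2750 via (B,nl_idx)
  {ABC}: card=1000; try (A,hash)→4650, (B,hash)→6400, (B,nl_idx)→6900, (A,nl_idx)→7250, (A,merge)→8550, (B,merge)→9150 …(+2); best=4650 via (A,hash)

cost=4650; order=C,B,A; methods=nl_idx,hash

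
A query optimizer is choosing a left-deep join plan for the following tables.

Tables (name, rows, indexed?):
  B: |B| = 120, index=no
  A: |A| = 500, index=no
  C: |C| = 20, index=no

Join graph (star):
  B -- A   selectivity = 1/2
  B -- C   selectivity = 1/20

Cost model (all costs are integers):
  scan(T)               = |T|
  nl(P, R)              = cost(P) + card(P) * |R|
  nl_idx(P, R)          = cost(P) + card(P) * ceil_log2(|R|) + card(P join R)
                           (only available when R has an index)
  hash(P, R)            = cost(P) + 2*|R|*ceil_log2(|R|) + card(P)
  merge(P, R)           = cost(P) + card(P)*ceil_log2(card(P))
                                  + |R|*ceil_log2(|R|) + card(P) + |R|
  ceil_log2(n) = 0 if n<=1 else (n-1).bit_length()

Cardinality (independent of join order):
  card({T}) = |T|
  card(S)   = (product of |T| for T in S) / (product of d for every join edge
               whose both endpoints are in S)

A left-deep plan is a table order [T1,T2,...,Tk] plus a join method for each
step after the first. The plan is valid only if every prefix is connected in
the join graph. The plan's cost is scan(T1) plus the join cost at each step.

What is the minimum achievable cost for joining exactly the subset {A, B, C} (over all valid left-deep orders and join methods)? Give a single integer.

Selinger DP over subsets of {A,B,C}:
  {B}: scan cost=120, card=120
  {A}: scan cost=500, card=500
  {C}: scan cost=20, card=20
  {AB}: card=30000; try (B,hash)→2680, (A,merge)→6080, (B,merge)→6460, (A,hash)→9240, (A,nl)→60120, (B,nl)→60500; best=2680 via (B,hash)
  {BC}: card=120; try (C,hash)→440, (B,merge)→1100, (C,merge)→1200, (B,hash)→1720, (B,nl)→2420, (C,nl)→2520; best=440 via (C,hash)
  {ABC}: card=30000; try (A,merge)→6400, (A,hash)→9560, (C,hash)→32880, (A,nl)→60440, (C,merge)→482800, (C,nl)→602680; best=6400 via (A,merge)

6400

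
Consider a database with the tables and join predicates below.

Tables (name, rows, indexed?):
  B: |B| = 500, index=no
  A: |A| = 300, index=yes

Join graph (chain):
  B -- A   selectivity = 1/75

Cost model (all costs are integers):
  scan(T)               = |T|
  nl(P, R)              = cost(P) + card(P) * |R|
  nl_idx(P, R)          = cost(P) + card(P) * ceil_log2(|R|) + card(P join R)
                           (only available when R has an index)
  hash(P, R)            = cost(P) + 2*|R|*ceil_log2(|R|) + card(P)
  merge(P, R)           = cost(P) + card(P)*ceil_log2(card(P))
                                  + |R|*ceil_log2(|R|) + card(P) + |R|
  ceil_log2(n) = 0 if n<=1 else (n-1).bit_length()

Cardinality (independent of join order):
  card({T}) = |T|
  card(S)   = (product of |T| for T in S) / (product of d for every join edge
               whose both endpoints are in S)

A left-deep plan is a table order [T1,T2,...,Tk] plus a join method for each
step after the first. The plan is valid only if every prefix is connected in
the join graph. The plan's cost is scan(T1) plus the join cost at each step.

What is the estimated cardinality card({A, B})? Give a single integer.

Tables in S: A(300), B(500)
Edges inside S: B-A(d=75)
numerator = 300 * 500 = 150000
denominator = 75 = 75
card(S) = 150000 / 75 = 2000

2000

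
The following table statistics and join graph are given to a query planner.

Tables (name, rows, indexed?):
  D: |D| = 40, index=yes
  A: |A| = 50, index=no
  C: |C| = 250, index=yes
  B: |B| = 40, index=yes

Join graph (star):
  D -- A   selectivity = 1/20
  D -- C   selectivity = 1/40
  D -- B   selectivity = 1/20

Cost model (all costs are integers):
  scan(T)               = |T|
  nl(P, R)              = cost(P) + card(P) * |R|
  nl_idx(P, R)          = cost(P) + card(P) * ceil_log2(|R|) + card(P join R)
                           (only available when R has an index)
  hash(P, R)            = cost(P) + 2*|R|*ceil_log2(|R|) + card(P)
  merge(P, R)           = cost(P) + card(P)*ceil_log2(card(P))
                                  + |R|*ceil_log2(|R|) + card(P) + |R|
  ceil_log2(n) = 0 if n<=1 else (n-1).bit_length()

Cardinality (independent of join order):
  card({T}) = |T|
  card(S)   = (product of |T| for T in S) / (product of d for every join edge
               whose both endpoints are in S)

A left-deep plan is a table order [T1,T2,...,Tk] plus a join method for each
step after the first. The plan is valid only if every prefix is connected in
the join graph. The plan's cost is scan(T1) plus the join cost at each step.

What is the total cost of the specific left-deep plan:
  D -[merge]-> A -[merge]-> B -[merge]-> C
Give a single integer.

5800

step 1: scan D: cost=40, card=40
step 2: join A via merge
    card(P join A) = 40*50/(20) = 100
    cost = 40 + 40*6 + 50*6 + 40 + 50 = 670
step 3: join B via merge
    card(P join B) = 100*40/(20) = 200
    cost = 670 + 100*7 + 40*6 + 100 + 40 = 1750
step 4: join C via merge
    card(P join C) = 200*250/(40) = 1250
    cost = 1750 + 200*8 + 250*8 + 200 + 250 = 5800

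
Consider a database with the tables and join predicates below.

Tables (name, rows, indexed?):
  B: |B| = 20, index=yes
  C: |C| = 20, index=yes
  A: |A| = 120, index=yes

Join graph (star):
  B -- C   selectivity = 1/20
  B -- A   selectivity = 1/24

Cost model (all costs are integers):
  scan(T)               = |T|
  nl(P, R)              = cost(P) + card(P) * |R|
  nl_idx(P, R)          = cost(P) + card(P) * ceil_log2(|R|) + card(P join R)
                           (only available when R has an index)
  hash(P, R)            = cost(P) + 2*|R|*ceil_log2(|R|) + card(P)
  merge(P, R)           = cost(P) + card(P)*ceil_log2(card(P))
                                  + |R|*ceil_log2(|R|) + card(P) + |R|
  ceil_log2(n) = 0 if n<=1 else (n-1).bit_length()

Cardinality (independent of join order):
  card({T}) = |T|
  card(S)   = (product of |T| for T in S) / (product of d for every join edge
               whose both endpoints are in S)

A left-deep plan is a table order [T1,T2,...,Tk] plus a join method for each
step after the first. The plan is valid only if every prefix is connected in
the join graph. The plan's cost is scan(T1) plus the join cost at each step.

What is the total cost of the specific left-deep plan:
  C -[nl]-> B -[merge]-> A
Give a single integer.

step 1: scan C: cost=20, card=20
step 2: join B via nl
    card(P join B) = 20*20/(20) = 20
    cost = 20 + 20*20 = 420
step 3: join A via merge
    card(P join A) = 20*120/(24) = 100
    cost = 420 + 20*5 + 120*7 + 20 + 120 = 1500

1500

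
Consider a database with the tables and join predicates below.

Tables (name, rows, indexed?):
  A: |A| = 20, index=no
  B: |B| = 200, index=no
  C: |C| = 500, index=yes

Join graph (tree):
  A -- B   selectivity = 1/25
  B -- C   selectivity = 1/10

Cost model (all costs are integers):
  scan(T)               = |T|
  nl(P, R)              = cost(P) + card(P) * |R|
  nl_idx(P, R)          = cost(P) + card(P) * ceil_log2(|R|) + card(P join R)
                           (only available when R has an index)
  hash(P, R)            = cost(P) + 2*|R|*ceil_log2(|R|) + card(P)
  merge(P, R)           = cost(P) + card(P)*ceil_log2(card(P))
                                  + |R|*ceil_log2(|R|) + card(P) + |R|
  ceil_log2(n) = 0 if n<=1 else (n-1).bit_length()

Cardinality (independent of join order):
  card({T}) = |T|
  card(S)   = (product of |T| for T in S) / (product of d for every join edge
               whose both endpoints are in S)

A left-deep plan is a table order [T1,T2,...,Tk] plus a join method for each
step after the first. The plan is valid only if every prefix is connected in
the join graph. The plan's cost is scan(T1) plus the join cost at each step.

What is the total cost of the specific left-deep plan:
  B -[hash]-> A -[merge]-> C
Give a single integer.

7040

step 1: scan B: cost=200, card=200
step 2: join A via hash
    card(P join A) = 200*20/(25) = 160
    cost = 200 + 2*20*5 + 200 = 600
step 3: join C via merge
    card(P join C) = 160*500/(10) = 8000
    cost = 600 + 160*8 + 500*9 + 160 + 500 = 7040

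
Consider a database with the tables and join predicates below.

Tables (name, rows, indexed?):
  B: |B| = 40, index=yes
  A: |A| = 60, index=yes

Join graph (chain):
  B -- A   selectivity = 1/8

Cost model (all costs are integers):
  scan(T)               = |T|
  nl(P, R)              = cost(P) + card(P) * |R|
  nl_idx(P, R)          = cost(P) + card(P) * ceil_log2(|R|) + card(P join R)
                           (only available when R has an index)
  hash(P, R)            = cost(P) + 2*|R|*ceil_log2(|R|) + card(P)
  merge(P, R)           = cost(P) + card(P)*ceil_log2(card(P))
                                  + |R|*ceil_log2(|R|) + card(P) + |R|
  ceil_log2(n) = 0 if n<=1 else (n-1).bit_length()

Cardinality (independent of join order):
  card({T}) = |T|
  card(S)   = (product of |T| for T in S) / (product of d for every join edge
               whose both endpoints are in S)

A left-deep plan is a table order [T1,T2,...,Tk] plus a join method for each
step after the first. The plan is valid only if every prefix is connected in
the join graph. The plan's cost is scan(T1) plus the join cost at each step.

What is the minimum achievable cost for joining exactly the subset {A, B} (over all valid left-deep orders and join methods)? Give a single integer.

580

Selinger DP over subsets of {A,B}:
  {B}: scan cost=40, card=40
  {A}: scan cost=60, card=60
  {AB}: card=300; try (A,nl_idx)→580, (B,hash)→600, (B,nl_idx)→720, (A,merge)→740, (B,merge)→760, (A,hash)→800 …(+2); best=580 via (A,nl_idx)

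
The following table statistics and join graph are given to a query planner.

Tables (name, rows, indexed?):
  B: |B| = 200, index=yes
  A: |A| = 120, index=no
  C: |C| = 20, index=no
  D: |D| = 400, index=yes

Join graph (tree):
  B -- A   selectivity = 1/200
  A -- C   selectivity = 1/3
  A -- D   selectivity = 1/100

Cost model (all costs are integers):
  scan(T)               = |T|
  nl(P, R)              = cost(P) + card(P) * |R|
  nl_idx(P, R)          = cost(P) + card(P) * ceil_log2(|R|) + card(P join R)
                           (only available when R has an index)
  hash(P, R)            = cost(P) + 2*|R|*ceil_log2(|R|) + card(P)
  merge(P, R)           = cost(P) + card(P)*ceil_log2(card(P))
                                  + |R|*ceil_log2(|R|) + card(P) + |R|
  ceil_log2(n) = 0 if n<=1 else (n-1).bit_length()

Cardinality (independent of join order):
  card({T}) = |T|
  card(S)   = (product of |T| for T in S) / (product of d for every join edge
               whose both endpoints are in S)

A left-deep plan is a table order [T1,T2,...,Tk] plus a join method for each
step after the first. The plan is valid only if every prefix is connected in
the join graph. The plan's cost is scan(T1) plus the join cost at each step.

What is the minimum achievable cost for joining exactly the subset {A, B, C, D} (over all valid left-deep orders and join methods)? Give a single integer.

Selinger DP over subsets of {A,B,C,D}:
  {B}: scan cost=200, card=200
  {A}: scan cost=120, card=120
  {C}: scan cost=20, card=20
  {D}: scan cost=400, card=400
  {AB}: card=120; try (B,nl_idx)→1200, (A,hash)→2080, (B,merge)→2880, (A,merge)→2960, (B,hash)→3440, (B,nl)→24120 …(+1); best=1200 via (B,nl_idx)
  {AC}: card=800; try (C,hash)→440, (A,merge)→1100, (C,merge)→1200, (A,hash)→1720, (A,nl)→2420, (C,nl)→2520; best=440 via (C,hash)
  {AD}: card=480; try (D,nl_idx)→1680, (A,hash)→2480, (D,merge)→5080, (A,merge)→5360, (D,hash)→7440, (D,nl)→48120 …(+1); best=1680 via (D,nl_idx)
  {ABC}: card=800; try (C,hash)→1520, (C,merge)→2280, (C,nl)→3600, (B,hash)→4440, (B,nl_idx)→7640, (B,merge)→11040 …(+1); best=1520 via (C,hash)
  {ABD}: card=480; try (D,nl_idx)→2760, (B,hash)→5360, (B,nl_idx)→6000, (D,merge)→6160, (B,merge)→8280, (D,hash)→8520 …(+2); best=2760 via (D,nl_idx)
  {ACD}: card=3200; try (C,hash)→2360, (C,merge)→6600, (D,hash)→8440, (D,nl_idx)→10840, (C,nl)→11280, (D,merge)→13240 …(+1); best=2360 via (C,hash)
  {ABCD}: card=3200; try (C,hash)→3440, (C,merge)→7680, (B,hash)→8760, (D,hash)→9520, (D,nl_idx)→11920, (C,nl)→12360 …(+5); best=3440 via (C,hash)

3440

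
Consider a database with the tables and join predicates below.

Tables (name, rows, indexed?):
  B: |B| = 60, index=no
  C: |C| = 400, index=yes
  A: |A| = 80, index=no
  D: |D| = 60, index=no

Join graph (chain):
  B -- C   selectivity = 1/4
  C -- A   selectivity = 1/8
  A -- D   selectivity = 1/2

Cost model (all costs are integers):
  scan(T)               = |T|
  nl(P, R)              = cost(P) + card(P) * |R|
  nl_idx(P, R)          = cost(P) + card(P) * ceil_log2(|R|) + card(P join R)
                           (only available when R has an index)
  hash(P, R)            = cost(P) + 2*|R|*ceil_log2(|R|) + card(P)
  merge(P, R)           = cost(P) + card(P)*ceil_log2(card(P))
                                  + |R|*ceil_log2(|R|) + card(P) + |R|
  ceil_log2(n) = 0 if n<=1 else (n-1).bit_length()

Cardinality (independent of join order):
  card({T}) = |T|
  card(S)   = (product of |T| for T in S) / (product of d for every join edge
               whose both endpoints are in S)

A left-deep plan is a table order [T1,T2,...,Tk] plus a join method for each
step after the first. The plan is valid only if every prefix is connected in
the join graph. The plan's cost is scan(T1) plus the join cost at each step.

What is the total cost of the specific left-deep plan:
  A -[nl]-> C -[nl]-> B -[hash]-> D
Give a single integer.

332800

step 1: scan A: cost=80, card=80
step 2: join C via nl
    card(P join C) = 80*400/(8) = 4000
    cost = 80 + 80*400 = 32080
step 3: join B via nl
    card(P join B) = 4000*60/(4) = 60000
    cost = 32080 + 4000*60 = 272080
step 4: join D via hash
    card(P join D) = 60000*60/(2) = 1800000
    cost = 272080 + 2*60*6 + 60000 = 332800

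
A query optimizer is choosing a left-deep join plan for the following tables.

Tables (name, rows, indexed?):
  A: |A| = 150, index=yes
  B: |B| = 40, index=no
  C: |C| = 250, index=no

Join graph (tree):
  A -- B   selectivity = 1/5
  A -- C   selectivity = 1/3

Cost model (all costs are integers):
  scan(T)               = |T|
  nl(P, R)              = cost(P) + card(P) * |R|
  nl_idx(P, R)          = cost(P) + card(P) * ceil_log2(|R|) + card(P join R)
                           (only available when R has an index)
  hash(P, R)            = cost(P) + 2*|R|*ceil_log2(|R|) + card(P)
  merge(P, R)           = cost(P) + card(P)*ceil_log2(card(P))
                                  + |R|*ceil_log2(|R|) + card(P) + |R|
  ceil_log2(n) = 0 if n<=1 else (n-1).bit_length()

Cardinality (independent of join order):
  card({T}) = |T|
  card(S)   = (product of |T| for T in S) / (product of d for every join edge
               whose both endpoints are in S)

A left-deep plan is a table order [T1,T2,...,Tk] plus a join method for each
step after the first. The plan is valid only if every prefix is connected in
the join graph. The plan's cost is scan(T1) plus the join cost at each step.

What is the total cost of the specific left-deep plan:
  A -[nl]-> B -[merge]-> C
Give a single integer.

step 1: scan A: cost=150, card=150
step 2: join B via nl
    card(P join B) = 150*40/(5) = 1200
    cost = 150 + 150*40 = 6150
step 3: join C via merge
    card(P join C) = 1200*250/(3) = 100000
    cost = 6150 + 1200*11 + 250*8 + 1200 + 250 = 22800

22800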